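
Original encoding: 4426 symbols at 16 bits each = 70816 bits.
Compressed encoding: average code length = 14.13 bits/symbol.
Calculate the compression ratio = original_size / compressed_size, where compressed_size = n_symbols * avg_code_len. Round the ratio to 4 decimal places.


original_size = n_symbols * orig_bits = 4426 * 16 = 70816 bits
compressed_size = n_symbols * avg_code_len = 4426 * 14.13 = 62539.38 bits
ratio = original_size / compressed_size = 70816 / 62539.38 = 1.1323

Compression ratio = 1.1323


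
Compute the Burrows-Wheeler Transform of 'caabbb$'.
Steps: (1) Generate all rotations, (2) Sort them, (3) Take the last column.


Rotations (sorted):
  0: $caabbb -> last char: b
  1: aabbb$c -> last char: c
  2: abbb$ca -> last char: a
  3: b$caabb -> last char: b
  4: bb$caab -> last char: b
  5: bbb$caa -> last char: a
  6: caabbb$ -> last char: $


BWT = bcabba$


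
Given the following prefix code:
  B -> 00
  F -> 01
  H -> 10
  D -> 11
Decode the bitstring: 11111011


Decoding step by step:
Bits 11 -> D
Bits 11 -> D
Bits 10 -> H
Bits 11 -> D


Decoded message: DDHD


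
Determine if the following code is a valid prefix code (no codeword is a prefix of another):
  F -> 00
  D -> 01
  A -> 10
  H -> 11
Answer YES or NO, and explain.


Checking each pair (does one codeword prefix another?):
  F='00' vs D='01': no prefix
  F='00' vs A='10': no prefix
  F='00' vs H='11': no prefix
  D='01' vs F='00': no prefix
  D='01' vs A='10': no prefix
  D='01' vs H='11': no prefix
  A='10' vs F='00': no prefix
  A='10' vs D='01': no prefix
  A='10' vs H='11': no prefix
  H='11' vs F='00': no prefix
  H='11' vs D='01': no prefix
  H='11' vs A='10': no prefix
No violation found over all pairs.

YES -- this is a valid prefix code. No codeword is a prefix of any other codeword.


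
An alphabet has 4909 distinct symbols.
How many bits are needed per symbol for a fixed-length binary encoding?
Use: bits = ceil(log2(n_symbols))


log2(4909) = 12.2612
Bracket: 2^12 = 4096 < 4909 <= 2^13 = 8192
So ceil(log2(4909)) = 13

bits = ceil(log2(4909)) = ceil(12.2612) = 13 bits


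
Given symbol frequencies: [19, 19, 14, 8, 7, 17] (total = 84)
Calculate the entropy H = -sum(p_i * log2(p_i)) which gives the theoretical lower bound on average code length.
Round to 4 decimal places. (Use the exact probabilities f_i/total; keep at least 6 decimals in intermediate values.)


Per-symbol terms -p_i * log2(p_i) with p_i = f_i/84:
  p = 19/84 = 0.226190: log2(p) = -2.144390, -p*log2(p) = 0.485041
  p = 19/84 = 0.226190: log2(p) = -2.144390, -p*log2(p) = 0.485041
  p = 14/84 = 0.166667: log2(p) = -2.584963, -p*log2(p) = 0.430827
  p = 8/84 = 0.095238: log2(p) = -3.392317, -p*log2(p) = 0.323078
  p = 7/84 = 0.083333: log2(p) = -3.584963, -p*log2(p) = 0.298747
  p = 17/84 = 0.202381: log2(p) = -2.304855, -p*log2(p) = 0.466459
H = 0.485041 + 0.485041 + 0.430827 + 0.323078 + 0.298747 + 0.466459 = 2.489193

H = 2.4892 bits/symbol


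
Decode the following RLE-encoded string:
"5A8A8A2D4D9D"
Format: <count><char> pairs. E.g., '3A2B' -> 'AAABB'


Expanding each <count><char> pair:
  5A -> 'AAAAA'
  8A -> 'AAAAAAAA'
  8A -> 'AAAAAAAA'
  2D -> 'DD'
  4D -> 'DDDD'
  9D -> 'DDDDDDDDD'

Decoded = AAAAAAAAAAAAAAAAAAAAADDDDDDDDDDDDDDD


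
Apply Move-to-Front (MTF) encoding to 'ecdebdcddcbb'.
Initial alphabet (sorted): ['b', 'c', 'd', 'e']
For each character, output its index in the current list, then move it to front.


MTF encoding:
'e': index 3 in ['b', 'c', 'd', 'e'] -> ['e', 'b', 'c', 'd']
'c': index 2 in ['e', 'b', 'c', 'd'] -> ['c', 'e', 'b', 'd']
'd': index 3 in ['c', 'e', 'b', 'd'] -> ['d', 'c', 'e', 'b']
'e': index 2 in ['d', 'c', 'e', 'b'] -> ['e', 'd', 'c', 'b']
'b': index 3 in ['e', 'd', 'c', 'b'] -> ['b', 'e', 'd', 'c']
'd': index 2 in ['b', 'e', 'd', 'c'] -> ['d', 'b', 'e', 'c']
'c': index 3 in ['d', 'b', 'e', 'c'] -> ['c', 'd', 'b', 'e']
'd': index 1 in ['c', 'd', 'b', 'e'] -> ['d', 'c', 'b', 'e']
'd': index 0 in ['d', 'c', 'b', 'e'] -> ['d', 'c', 'b', 'e']
'c': index 1 in ['d', 'c', 'b', 'e'] -> ['c', 'd', 'b', 'e']
'b': index 2 in ['c', 'd', 'b', 'e'] -> ['b', 'c', 'd', 'e']
'b': index 0 in ['b', 'c', 'd', 'e'] -> ['b', 'c', 'd', 'e']


Output: [3, 2, 3, 2, 3, 2, 3, 1, 0, 1, 2, 0]


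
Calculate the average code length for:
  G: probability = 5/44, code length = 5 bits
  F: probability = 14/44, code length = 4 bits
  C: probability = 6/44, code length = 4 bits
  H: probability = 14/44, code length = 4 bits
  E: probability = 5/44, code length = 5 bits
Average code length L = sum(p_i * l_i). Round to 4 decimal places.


Weighted contributions p_i * l_i:
  G: (5/44) * 5 = 25/44
  F: (14/44) * 4 = 56/44
  C: (6/44) * 4 = 24/44
  H: (14/44) * 4 = 56/44
  E: (5/44) * 5 = 25/44
Sum = (25 + 56 + 24 + 56 + 25)/44 = 186/44

L = 186/44 = 4.2273 bits/symbol


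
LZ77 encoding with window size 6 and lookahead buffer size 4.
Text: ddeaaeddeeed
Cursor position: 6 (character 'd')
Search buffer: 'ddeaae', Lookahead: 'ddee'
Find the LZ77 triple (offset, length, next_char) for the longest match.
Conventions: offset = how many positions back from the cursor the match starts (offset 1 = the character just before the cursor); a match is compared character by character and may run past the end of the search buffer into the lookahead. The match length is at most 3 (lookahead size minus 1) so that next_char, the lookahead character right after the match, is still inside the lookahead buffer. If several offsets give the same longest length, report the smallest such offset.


Try each offset into the search buffer:
  offset=1 (pos 5, char 'e'): match length 0
  offset=2 (pos 4, char 'a'): match length 0
  offset=3 (pos 3, char 'a'): match length 0
  offset=4 (pos 2, char 'e'): match length 0
  offset=5 (pos 1, char 'd'): match length 1
  offset=6 (pos 0, char 'd'): match length 3
Longest match has length 3 at offset 6.
next_char = character at position 6 + 3 = 9 -> 'e'

Best match: offset=6, length=3 (matching 'dde' starting at position 0)
LZ77 triple: (6, 3, 'e')


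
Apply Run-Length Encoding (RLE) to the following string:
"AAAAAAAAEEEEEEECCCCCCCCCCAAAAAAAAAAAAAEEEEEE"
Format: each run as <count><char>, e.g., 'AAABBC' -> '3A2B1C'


Scanning runs left to right:
  i=0: run of 'A' x 8 -> '8A'
  i=8: run of 'E' x 7 -> '7E'
  i=15: run of 'C' x 10 -> '10C'
  i=25: run of 'A' x 13 -> '13A'
  i=38: run of 'E' x 6 -> '6E'

RLE = 8A7E10C13A6E


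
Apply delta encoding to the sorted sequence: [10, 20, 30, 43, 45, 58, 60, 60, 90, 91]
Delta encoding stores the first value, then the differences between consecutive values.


First value: 10
Deltas:
  20 - 10 = 10
  30 - 20 = 10
  43 - 30 = 13
  45 - 43 = 2
  58 - 45 = 13
  60 - 58 = 2
  60 - 60 = 0
  90 - 60 = 30
  91 - 90 = 1


Delta encoded: [10, 10, 10, 13, 2, 13, 2, 0, 30, 1]


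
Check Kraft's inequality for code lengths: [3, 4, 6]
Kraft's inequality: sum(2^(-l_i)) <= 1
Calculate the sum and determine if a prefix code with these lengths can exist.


Sum = 2^(-3) + 2^(-4) + 2^(-6)
    = 0.125 + 0.0625 + 0.015625
    = 13/64 = 0.203125
Since 0.203125 <= 1, Kraft's inequality IS satisfied.
A prefix code with these lengths CAN exist.

Kraft sum = 0.203125. Satisfied.


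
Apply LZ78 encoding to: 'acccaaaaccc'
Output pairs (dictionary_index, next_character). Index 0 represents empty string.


LZ78 encoding steps:
Dictionary: {0: ''}
Step 1: w='' (idx 0), next='a' -> output (0, 'a'), add 'a' as idx 1
Step 2: w='' (idx 0), next='c' -> output (0, 'c'), add 'c' as idx 2
Step 3: w='c' (idx 2), next='c' -> output (2, 'c'), add 'cc' as idx 3
Step 4: w='a' (idx 1), next='a' -> output (1, 'a'), add 'aa' as idx 4
Step 5: w='aa' (idx 4), next='c' -> output (4, 'c'), add 'aac' as idx 5
Step 6: w='cc' (idx 3), end of input -> output (3, '')


Encoded: [(0, 'a'), (0, 'c'), (2, 'c'), (1, 'a'), (4, 'c'), (3, '')]


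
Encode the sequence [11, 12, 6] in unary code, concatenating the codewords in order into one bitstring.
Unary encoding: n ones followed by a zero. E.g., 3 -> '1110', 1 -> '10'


Encode each number as n ones followed by a terminating 0:
  11 -> 111111111110 (12 bits)
  12 -> 1111111111110 (13 bits)
  6 -> 1111110 (7 bits)
Total length = 12 + 13 + 7 = 32 bits.

Unary([11, 12, 6]) = 11111111111011111111111101111110 (32 bits)


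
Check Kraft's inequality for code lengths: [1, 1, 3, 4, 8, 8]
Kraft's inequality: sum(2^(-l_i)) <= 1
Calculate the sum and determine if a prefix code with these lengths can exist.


Sum = 2^(-1) + 2^(-1) + 2^(-3) + 2^(-4) + 2^(-8) + 2^(-8)
    = 0.5 + 0.5 + 0.125 + 0.0625 + 0.00390625 + 0.00390625
    = 306/256 = 1.1953125
Since 1.1953125 > 1, Kraft's inequality is NOT satisfied.
A prefix code with these lengths CANNOT exist.

Kraft sum = 1.1953125. Not satisfied.


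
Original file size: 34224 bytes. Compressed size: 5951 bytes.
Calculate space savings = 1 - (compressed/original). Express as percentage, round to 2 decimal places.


ratio = compressed/original = 5951/34224 = 0.173884
savings = 1 - ratio = 1 - 0.173884 = 0.826116
as a percentage: 0.826116 * 100 = 82.61%

Space savings = 1 - 5951/34224 = 82.61%


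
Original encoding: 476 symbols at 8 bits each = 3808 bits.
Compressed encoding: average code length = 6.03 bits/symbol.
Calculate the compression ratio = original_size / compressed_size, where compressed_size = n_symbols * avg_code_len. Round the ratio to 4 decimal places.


original_size = n_symbols * orig_bits = 476 * 8 = 3808 bits
compressed_size = n_symbols * avg_code_len = 476 * 6.03 = 2870.28 bits
ratio = original_size / compressed_size = 3808 / 2870.28 = 1.3267

Compression ratio = 1.3267


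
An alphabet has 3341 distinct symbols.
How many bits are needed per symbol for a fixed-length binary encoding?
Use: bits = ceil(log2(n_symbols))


log2(3341) = 11.7061
Bracket: 2^11 = 2048 < 3341 <= 2^12 = 4096
So ceil(log2(3341)) = 12

bits = ceil(log2(3341)) = ceil(11.7061) = 12 bits


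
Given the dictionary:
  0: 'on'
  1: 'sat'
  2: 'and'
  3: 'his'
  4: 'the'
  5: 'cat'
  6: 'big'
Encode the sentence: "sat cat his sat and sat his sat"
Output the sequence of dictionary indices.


Look up each word in the dictionary:
  'sat' -> 1
  'cat' -> 5
  'his' -> 3
  'sat' -> 1
  'and' -> 2
  'sat' -> 1
  'his' -> 3
  'sat' -> 1

Encoded: [1, 5, 3, 1, 2, 1, 3, 1]


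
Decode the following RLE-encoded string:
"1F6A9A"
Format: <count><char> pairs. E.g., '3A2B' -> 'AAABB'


Expanding each <count><char> pair:
  1F -> 'F'
  6A -> 'AAAAAA'
  9A -> 'AAAAAAAAA'

Decoded = FAAAAAAAAAAAAAAA


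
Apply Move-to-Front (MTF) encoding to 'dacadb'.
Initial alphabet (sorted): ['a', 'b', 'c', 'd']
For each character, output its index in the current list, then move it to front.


MTF encoding:
'd': index 3 in ['a', 'b', 'c', 'd'] -> ['d', 'a', 'b', 'c']
'a': index 1 in ['d', 'a', 'b', 'c'] -> ['a', 'd', 'b', 'c']
'c': index 3 in ['a', 'd', 'b', 'c'] -> ['c', 'a', 'd', 'b']
'a': index 1 in ['c', 'a', 'd', 'b'] -> ['a', 'c', 'd', 'b']
'd': index 2 in ['a', 'c', 'd', 'b'] -> ['d', 'a', 'c', 'b']
'b': index 3 in ['d', 'a', 'c', 'b'] -> ['b', 'd', 'a', 'c']


Output: [3, 1, 3, 1, 2, 3]


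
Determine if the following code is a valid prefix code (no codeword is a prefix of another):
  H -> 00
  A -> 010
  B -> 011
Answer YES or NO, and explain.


Checking each pair (does one codeword prefix another?):
  H='00' vs A='010': no prefix
  H='00' vs B='011': no prefix
  A='010' vs H='00': no prefix
  A='010' vs B='011': no prefix
  B='011' vs H='00': no prefix
  B='011' vs A='010': no prefix
No violation found over all pairs.

YES -- this is a valid prefix code. No codeword is a prefix of any other codeword.


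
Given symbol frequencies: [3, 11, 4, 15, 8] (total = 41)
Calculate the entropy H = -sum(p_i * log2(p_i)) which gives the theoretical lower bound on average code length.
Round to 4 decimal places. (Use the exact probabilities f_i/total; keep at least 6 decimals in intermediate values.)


Per-symbol terms -p_i * log2(p_i) with p_i = f_i/41:
  p = 3/41 = 0.073171: log2(p) = -3.772590, -p*log2(p) = 0.276043
  p = 11/41 = 0.268293: log2(p) = -1.898120, -p*log2(p) = 0.509252
  p = 4/41 = 0.097561: log2(p) = -3.357552, -p*log2(p) = 0.327566
  p = 15/41 = 0.365854: log2(p) = -1.450661, -p*log2(p) = 0.530730
  p = 8/41 = 0.195122: log2(p) = -2.357552, -p*log2(p) = 0.460010
H = 0.276043 + 0.509252 + 0.327566 + 0.530730 + 0.460010 = 2.103601

H = 2.1036 bits/symbol


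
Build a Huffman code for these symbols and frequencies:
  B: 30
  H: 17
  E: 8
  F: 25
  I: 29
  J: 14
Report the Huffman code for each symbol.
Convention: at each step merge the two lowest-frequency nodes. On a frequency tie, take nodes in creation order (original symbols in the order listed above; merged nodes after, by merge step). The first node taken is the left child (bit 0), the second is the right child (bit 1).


Huffman tree construction:
Step 1: Merge E(8) + J(14) = 22
Step 2: Merge H(17) + (E+J)(22) = 39
Step 3: Merge F(25) + I(29) = 54
Step 4: Merge B(30) + (H+(E+J))(39) = 69
Step 5: Merge (F+I)(54) + (B+(H+(E+J)))(69) = 123
Read each symbol's code off the tree from the root (left child = 0, right child = 1).

Codes:
  B: 10 (length 2)
  H: 110 (length 3)
  E: 1110 (length 4)
  F: 00 (length 2)
  I: 01 (length 2)
  J: 1111 (length 4)
Average code length: 307/123 = 2.4959 bits/symbol


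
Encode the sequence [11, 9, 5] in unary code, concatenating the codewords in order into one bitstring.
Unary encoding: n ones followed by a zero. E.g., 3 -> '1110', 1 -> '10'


Encode each number as n ones followed by a terminating 0:
  11 -> 111111111110 (12 bits)
  9 -> 1111111110 (10 bits)
  5 -> 111110 (6 bits)
Total length = 12 + 10 + 6 = 28 bits.

Unary([11, 9, 5]) = 1111111111101111111110111110 (28 bits)


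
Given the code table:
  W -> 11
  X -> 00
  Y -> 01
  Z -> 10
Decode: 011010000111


Decoding:
01 -> Y
10 -> Z
10 -> Z
00 -> X
01 -> Y
11 -> W


Result: YZZXYW


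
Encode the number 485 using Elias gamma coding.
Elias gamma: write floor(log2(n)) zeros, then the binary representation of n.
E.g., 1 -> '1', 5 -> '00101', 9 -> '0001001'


num_bits = floor(log2(485)) + 1 = 9
leading_zeros = num_bits - 1 = 8
binary(485) = 111100101

Elias gamma(485) = '00000000' + '111100101' = 00000000111100101 (17 bits)


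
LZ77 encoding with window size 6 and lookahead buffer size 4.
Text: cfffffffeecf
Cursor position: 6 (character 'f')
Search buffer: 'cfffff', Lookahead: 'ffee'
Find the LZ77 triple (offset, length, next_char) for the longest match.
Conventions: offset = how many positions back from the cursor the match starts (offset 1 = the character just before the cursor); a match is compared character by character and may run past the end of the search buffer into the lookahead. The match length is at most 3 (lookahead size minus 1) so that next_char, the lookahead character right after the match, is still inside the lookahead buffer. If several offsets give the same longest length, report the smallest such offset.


Try each offset into the search buffer:
  offset=1 (pos 5, char 'f'): match length 2
  offset=2 (pos 4, char 'f'): match length 2
  offset=3 (pos 3, char 'f'): match length 2
  offset=4 (pos 2, char 'f'): match length 2
  offset=5 (pos 1, char 'f'): match length 2
  offset=6 (pos 0, char 'c'): match length 0
Longest match has length 2, found at offsets 1, 2, 3, 4, 5; take the smallest, offset 1.
next_char = character at position 6 + 2 = 8 -> 'e'

Best match: offset=1, length=2 (matching 'ff' starting at position 5)
LZ77 triple: (1, 2, 'e')


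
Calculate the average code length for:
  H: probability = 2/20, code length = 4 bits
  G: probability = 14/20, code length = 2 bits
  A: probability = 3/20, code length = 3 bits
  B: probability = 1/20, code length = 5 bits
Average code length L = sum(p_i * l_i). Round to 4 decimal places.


Weighted contributions p_i * l_i:
  H: (2/20) * 4 = 8/20
  G: (14/20) * 2 = 28/20
  A: (3/20) * 3 = 9/20
  B: (1/20) * 5 = 5/20
Sum = (8 + 28 + 9 + 5)/20 = 50/20

L = 50/20 = 2.5000 bits/symbol


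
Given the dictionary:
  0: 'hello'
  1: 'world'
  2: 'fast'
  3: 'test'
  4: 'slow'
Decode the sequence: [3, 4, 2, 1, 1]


Look up each index in the dictionary:
  3 -> 'test'
  4 -> 'slow'
  2 -> 'fast'
  1 -> 'world'
  1 -> 'world'

Decoded: "test slow fast world world"


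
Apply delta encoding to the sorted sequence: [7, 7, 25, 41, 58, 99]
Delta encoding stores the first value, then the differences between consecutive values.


First value: 7
Deltas:
  7 - 7 = 0
  25 - 7 = 18
  41 - 25 = 16
  58 - 41 = 17
  99 - 58 = 41


Delta encoded: [7, 0, 18, 16, 17, 41]


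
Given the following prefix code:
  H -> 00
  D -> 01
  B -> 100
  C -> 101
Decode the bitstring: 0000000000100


Decoding step by step:
Bits 00 -> H
Bits 00 -> H
Bits 00 -> H
Bits 00 -> H
Bits 00 -> H
Bits 100 -> B


Decoded message: HHHHHB


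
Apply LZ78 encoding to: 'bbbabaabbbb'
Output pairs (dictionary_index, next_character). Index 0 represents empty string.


LZ78 encoding steps:
Dictionary: {0: ''}
Step 1: w='' (idx 0), next='b' -> output (0, 'b'), add 'b' as idx 1
Step 2: w='b' (idx 1), next='b' -> output (1, 'b'), add 'bb' as idx 2
Step 3: w='' (idx 0), next='a' -> output (0, 'a'), add 'a' as idx 3
Step 4: w='b' (idx 1), next='a' -> output (1, 'a'), add 'ba' as idx 4
Step 5: w='a' (idx 3), next='b' -> output (3, 'b'), add 'ab' as idx 5
Step 6: w='bb' (idx 2), next='b' -> output (2, 'b'), add 'bbb' as idx 6


Encoded: [(0, 'b'), (1, 'b'), (0, 'a'), (1, 'a'), (3, 'b'), (2, 'b')]


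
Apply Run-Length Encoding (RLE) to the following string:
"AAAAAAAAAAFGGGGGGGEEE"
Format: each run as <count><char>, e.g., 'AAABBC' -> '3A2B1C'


Scanning runs left to right:
  i=0: run of 'A' x 10 -> '10A'
  i=10: run of 'F' x 1 -> '1F'
  i=11: run of 'G' x 7 -> '7G'
  i=18: run of 'E' x 3 -> '3E'

RLE = 10A1F7G3E


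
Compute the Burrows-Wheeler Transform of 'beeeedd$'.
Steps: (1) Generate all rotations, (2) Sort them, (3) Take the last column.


Rotations (sorted):
  0: $beeeedd -> last char: d
  1: beeeedd$ -> last char: $
  2: d$beeeed -> last char: d
  3: dd$beeee -> last char: e
  4: edd$beee -> last char: e
  5: eedd$bee -> last char: e
  6: eeedd$be -> last char: e
  7: eeeedd$b -> last char: b


BWT = d$deeeeb


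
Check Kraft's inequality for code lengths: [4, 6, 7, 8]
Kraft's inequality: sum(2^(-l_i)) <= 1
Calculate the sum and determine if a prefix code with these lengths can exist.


Sum = 2^(-4) + 2^(-6) + 2^(-7) + 2^(-8)
    = 0.0625 + 0.015625 + 0.0078125 + 0.00390625
    = 23/256 = 0.08984375
Since 0.08984375 <= 1, Kraft's inequality IS satisfied.
A prefix code with these lengths CAN exist.

Kraft sum = 0.08984375. Satisfied.


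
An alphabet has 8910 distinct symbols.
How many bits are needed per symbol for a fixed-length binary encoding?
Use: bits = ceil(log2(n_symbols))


log2(8910) = 13.1212
Bracket: 2^13 = 8192 < 8910 <= 2^14 = 16384
So ceil(log2(8910)) = 14

bits = ceil(log2(8910)) = ceil(13.1212) = 14 bits


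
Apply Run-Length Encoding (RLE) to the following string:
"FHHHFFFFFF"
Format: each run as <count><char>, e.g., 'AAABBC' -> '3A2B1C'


Scanning runs left to right:
  i=0: run of 'F' x 1 -> '1F'
  i=1: run of 'H' x 3 -> '3H'
  i=4: run of 'F' x 6 -> '6F'

RLE = 1F3H6F


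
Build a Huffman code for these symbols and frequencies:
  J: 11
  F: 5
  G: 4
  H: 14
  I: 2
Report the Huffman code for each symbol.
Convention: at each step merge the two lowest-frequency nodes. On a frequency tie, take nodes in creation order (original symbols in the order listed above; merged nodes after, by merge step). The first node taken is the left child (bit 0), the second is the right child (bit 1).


Huffman tree construction:
Step 1: Merge I(2) + G(4) = 6
Step 2: Merge F(5) + (I+G)(6) = 11
Step 3: Merge J(11) + (F+(I+G))(11) = 22
Step 4: Merge H(14) + (J+(F+(I+G)))(22) = 36
Read each symbol's code off the tree from the root (left child = 0, right child = 1).

Codes:
  J: 10 (length 2)
  F: 110 (length 3)
  G: 1111 (length 4)
  H: 0 (length 1)
  I: 1110 (length 4)
Average code length: 75/36 = 2.0833 bits/symbol


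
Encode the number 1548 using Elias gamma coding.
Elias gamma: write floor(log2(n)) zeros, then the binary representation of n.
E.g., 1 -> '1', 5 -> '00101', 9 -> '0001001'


num_bits = floor(log2(1548)) + 1 = 11
leading_zeros = num_bits - 1 = 10
binary(1548) = 11000001100

Elias gamma(1548) = '0000000000' + '11000001100' = 000000000011000001100 (21 bits)


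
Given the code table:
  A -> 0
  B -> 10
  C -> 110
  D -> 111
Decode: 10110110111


Decoding:
10 -> B
110 -> C
110 -> C
111 -> D


Result: BCCD


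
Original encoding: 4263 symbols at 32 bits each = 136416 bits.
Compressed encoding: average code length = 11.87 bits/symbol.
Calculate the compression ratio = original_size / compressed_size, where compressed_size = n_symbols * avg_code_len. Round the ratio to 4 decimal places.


original_size = n_symbols * orig_bits = 4263 * 32 = 136416 bits
compressed_size = n_symbols * avg_code_len = 4263 * 11.87 = 50601.81 bits
ratio = original_size / compressed_size = 136416 / 50601.81 = 2.6959

Compression ratio = 2.6959


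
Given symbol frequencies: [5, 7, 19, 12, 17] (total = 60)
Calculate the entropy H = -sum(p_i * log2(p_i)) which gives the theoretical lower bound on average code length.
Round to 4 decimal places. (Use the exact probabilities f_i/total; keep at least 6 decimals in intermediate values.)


Per-symbol terms -p_i * log2(p_i) with p_i = f_i/60:
  p = 5/60 = 0.083333: log2(p) = -3.584963, -p*log2(p) = 0.298747
  p = 7/60 = 0.116667: log2(p) = -3.099536, -p*log2(p) = 0.361612
  p = 19/60 = 0.316667: log2(p) = -1.658963, -p*log2(p) = 0.525338
  p = 12/60 = 0.200000: log2(p) = -2.321928, -p*log2(p) = 0.464386
  p = 17/60 = 0.283333: log2(p) = -1.819428, -p*log2(p) = 0.515505
H = 0.298747 + 0.361612 + 0.525338 + 0.464386 + 0.515505 = 2.165588

H = 2.1656 bits/symbol


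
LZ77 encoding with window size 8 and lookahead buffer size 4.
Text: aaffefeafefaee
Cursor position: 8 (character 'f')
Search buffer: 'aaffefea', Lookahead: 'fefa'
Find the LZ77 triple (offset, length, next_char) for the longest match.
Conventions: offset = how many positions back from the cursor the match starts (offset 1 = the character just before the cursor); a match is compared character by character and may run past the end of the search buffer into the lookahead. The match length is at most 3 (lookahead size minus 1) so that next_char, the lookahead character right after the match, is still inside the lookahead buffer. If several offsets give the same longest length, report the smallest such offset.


Try each offset into the search buffer:
  offset=1 (pos 7, char 'a'): match length 0
  offset=2 (pos 6, char 'e'): match length 0
  offset=3 (pos 5, char 'f'): match length 2
  offset=4 (pos 4, char 'e'): match length 0
  offset=5 (pos 3, char 'f'): match length 3
  offset=6 (pos 2, char 'f'): match length 1
  offset=7 (pos 1, char 'a'): match length 0
  offset=8 (pos 0, char 'a'): match length 0
Longest match has length 3 at offset 5.
next_char = character at position 8 + 3 = 11 -> 'a'

Best match: offset=5, length=3 (matching 'fef' starting at position 3)
LZ77 triple: (5, 3, 'a')


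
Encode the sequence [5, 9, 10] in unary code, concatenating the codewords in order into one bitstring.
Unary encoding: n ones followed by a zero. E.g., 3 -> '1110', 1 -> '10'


Encode each number as n ones followed by a terminating 0:
  5 -> 111110 (6 bits)
  9 -> 1111111110 (10 bits)
  10 -> 11111111110 (11 bits)
Total length = 6 + 10 + 11 = 27 bits.

Unary([5, 9, 10]) = 111110111111111011111111110 (27 bits)


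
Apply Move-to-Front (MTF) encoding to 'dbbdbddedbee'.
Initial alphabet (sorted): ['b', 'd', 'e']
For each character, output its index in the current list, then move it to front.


MTF encoding:
'd': index 1 in ['b', 'd', 'e'] -> ['d', 'b', 'e']
'b': index 1 in ['d', 'b', 'e'] -> ['b', 'd', 'e']
'b': index 0 in ['b', 'd', 'e'] -> ['b', 'd', 'e']
'd': index 1 in ['b', 'd', 'e'] -> ['d', 'b', 'e']
'b': index 1 in ['d', 'b', 'e'] -> ['b', 'd', 'e']
'd': index 1 in ['b', 'd', 'e'] -> ['d', 'b', 'e']
'd': index 0 in ['d', 'b', 'e'] -> ['d', 'b', 'e']
'e': index 2 in ['d', 'b', 'e'] -> ['e', 'd', 'b']
'd': index 1 in ['e', 'd', 'b'] -> ['d', 'e', 'b']
'b': index 2 in ['d', 'e', 'b'] -> ['b', 'd', 'e']
'e': index 2 in ['b', 'd', 'e'] -> ['e', 'b', 'd']
'e': index 0 in ['e', 'b', 'd'] -> ['e', 'b', 'd']


Output: [1, 1, 0, 1, 1, 1, 0, 2, 1, 2, 2, 0]


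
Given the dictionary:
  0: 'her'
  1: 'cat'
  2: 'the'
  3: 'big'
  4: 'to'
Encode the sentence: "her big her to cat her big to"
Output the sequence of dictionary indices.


Look up each word in the dictionary:
  'her' -> 0
  'big' -> 3
  'her' -> 0
  'to' -> 4
  'cat' -> 1
  'her' -> 0
  'big' -> 3
  'to' -> 4

Encoded: [0, 3, 0, 4, 1, 0, 3, 4]


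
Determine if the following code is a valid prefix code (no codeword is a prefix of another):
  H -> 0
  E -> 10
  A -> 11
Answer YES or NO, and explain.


Checking each pair (does one codeword prefix another?):
  H='0' vs E='10': no prefix
  H='0' vs A='11': no prefix
  E='10' vs H='0': no prefix
  E='10' vs A='11': no prefix
  A='11' vs H='0': no prefix
  A='11' vs E='10': no prefix
No violation found over all pairs.

YES -- this is a valid prefix code. No codeword is a prefix of any other codeword.


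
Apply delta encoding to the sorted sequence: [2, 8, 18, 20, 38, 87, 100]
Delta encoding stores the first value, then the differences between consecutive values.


First value: 2
Deltas:
  8 - 2 = 6
  18 - 8 = 10
  20 - 18 = 2
  38 - 20 = 18
  87 - 38 = 49
  100 - 87 = 13


Delta encoded: [2, 6, 10, 2, 18, 49, 13]


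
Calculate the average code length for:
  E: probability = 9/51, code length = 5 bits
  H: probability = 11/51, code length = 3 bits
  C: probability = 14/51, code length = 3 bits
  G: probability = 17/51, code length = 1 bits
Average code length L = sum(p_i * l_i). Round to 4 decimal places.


Weighted contributions p_i * l_i:
  E: (9/51) * 5 = 45/51
  H: (11/51) * 3 = 33/51
  C: (14/51) * 3 = 42/51
  G: (17/51) * 1 = 17/51
Sum = (45 + 33 + 42 + 17)/51 = 137/51

L = 137/51 = 2.6863 bits/symbol


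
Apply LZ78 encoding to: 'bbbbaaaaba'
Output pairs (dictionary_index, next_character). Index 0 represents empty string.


LZ78 encoding steps:
Dictionary: {0: ''}
Step 1: w='' (idx 0), next='b' -> output (0, 'b'), add 'b' as idx 1
Step 2: w='b' (idx 1), next='b' -> output (1, 'b'), add 'bb' as idx 2
Step 3: w='b' (idx 1), next='a' -> output (1, 'a'), add 'ba' as idx 3
Step 4: w='' (idx 0), next='a' -> output (0, 'a'), add 'a' as idx 4
Step 5: w='a' (idx 4), next='a' -> output (4, 'a'), add 'aa' as idx 5
Step 6: w='ba' (idx 3), end of input -> output (3, '')


Encoded: [(0, 'b'), (1, 'b'), (1, 'a'), (0, 'a'), (4, 'a'), (3, '')]


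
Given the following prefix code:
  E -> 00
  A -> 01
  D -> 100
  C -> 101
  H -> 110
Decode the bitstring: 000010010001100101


Decoding step by step:
Bits 00 -> E
Bits 00 -> E
Bits 100 -> D
Bits 100 -> D
Bits 01 -> A
Bits 100 -> D
Bits 101 -> C


Decoded message: EEDDADC


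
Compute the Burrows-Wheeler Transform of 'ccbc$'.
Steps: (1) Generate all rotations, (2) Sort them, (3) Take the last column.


Rotations (sorted):
  0: $ccbc -> last char: c
  1: bc$cc -> last char: c
  2: c$ccb -> last char: b
  3: cbc$c -> last char: c
  4: ccbc$ -> last char: $


BWT = ccbc$


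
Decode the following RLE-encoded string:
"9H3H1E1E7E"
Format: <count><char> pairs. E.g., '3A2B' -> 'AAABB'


Expanding each <count><char> pair:
  9H -> 'HHHHHHHHH'
  3H -> 'HHH'
  1E -> 'E'
  1E -> 'E'
  7E -> 'EEEEEEE'

Decoded = HHHHHHHHHHHHEEEEEEEEE


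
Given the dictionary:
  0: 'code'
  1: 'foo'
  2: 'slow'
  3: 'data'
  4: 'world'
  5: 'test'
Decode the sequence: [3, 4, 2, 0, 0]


Look up each index in the dictionary:
  3 -> 'data'
  4 -> 'world'
  2 -> 'slow'
  0 -> 'code'
  0 -> 'code'

Decoded: "data world slow code code"


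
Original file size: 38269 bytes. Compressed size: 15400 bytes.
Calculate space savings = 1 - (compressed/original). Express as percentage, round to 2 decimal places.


ratio = compressed/original = 15400/38269 = 0.402414
savings = 1 - ratio = 1 - 0.402414 = 0.597586
as a percentage: 0.597586 * 100 = 59.76%

Space savings = 1 - 15400/38269 = 59.76%


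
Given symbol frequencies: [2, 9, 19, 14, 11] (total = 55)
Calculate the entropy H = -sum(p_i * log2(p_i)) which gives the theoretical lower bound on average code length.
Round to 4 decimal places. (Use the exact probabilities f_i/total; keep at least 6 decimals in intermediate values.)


Per-symbol terms -p_i * log2(p_i) with p_i = f_i/55:
  p = 2/55 = 0.036364: log2(p) = -4.781360, -p*log2(p) = 0.173868
  p = 9/55 = 0.163636: log2(p) = -2.611435, -p*log2(p) = 0.427326
  p = 19/55 = 0.345455: log2(p) = -1.533432, -p*log2(p) = 0.529731
  p = 14/55 = 0.254545: log2(p) = -1.974005, -p*log2(p) = 0.502474
  p = 11/55 = 0.200000: log2(p) = -2.321928, -p*log2(p) = 0.464386
H = 0.173868 + 0.427326 + 0.529731 + 0.502474 + 0.464386 = 2.097785

H = 2.0978 bits/symbol


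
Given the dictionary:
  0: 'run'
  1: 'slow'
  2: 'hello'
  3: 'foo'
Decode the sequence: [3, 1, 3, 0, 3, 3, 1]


Look up each index in the dictionary:
  3 -> 'foo'
  1 -> 'slow'
  3 -> 'foo'
  0 -> 'run'
  3 -> 'foo'
  3 -> 'foo'
  1 -> 'slow'

Decoded: "foo slow foo run foo foo slow"


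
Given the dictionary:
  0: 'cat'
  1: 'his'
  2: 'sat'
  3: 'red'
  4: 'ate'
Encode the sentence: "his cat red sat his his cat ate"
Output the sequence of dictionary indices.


Look up each word in the dictionary:
  'his' -> 1
  'cat' -> 0
  'red' -> 3
  'sat' -> 2
  'his' -> 1
  'his' -> 1
  'cat' -> 0
  'ate' -> 4

Encoded: [1, 0, 3, 2, 1, 1, 0, 4]


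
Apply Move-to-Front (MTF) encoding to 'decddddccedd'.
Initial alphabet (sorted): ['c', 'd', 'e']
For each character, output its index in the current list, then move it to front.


MTF encoding:
'd': index 1 in ['c', 'd', 'e'] -> ['d', 'c', 'e']
'e': index 2 in ['d', 'c', 'e'] -> ['e', 'd', 'c']
'c': index 2 in ['e', 'd', 'c'] -> ['c', 'e', 'd']
'd': index 2 in ['c', 'e', 'd'] -> ['d', 'c', 'e']
'd': index 0 in ['d', 'c', 'e'] -> ['d', 'c', 'e']
'd': index 0 in ['d', 'c', 'e'] -> ['d', 'c', 'e']
'd': index 0 in ['d', 'c', 'e'] -> ['d', 'c', 'e']
'c': index 1 in ['d', 'c', 'e'] -> ['c', 'd', 'e']
'c': index 0 in ['c', 'd', 'e'] -> ['c', 'd', 'e']
'e': index 2 in ['c', 'd', 'e'] -> ['e', 'c', 'd']
'd': index 2 in ['e', 'c', 'd'] -> ['d', 'e', 'c']
'd': index 0 in ['d', 'e', 'c'] -> ['d', 'e', 'c']


Output: [1, 2, 2, 2, 0, 0, 0, 1, 0, 2, 2, 0]


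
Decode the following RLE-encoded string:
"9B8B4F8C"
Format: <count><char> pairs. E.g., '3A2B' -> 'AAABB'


Expanding each <count><char> pair:
  9B -> 'BBBBBBBBB'
  8B -> 'BBBBBBBB'
  4F -> 'FFFF'
  8C -> 'CCCCCCCC'

Decoded = BBBBBBBBBBBBBBBBBFFFFCCCCCCCC


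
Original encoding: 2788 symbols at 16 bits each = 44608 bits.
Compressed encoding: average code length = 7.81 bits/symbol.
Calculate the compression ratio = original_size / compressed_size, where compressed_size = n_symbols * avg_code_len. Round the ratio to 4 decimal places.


original_size = n_symbols * orig_bits = 2788 * 16 = 44608 bits
compressed_size = n_symbols * avg_code_len = 2788 * 7.81 = 21774.28 bits
ratio = original_size / compressed_size = 44608 / 21774.28 = 2.0487

Compression ratio = 2.0487


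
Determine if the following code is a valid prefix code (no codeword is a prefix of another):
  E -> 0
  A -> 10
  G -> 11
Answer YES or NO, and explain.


Checking each pair (does one codeword prefix another?):
  E='0' vs A='10': no prefix
  E='0' vs G='11': no prefix
  A='10' vs E='0': no prefix
  A='10' vs G='11': no prefix
  G='11' vs E='0': no prefix
  G='11' vs A='10': no prefix
No violation found over all pairs.

YES -- this is a valid prefix code. No codeword is a prefix of any other codeword.


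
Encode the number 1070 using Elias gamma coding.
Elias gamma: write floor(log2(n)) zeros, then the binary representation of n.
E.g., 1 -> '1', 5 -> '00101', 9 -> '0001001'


num_bits = floor(log2(1070)) + 1 = 11
leading_zeros = num_bits - 1 = 10
binary(1070) = 10000101110

Elias gamma(1070) = '0000000000' + '10000101110' = 000000000010000101110 (21 bits)


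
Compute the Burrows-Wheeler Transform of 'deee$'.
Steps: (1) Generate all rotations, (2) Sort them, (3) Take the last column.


Rotations (sorted):
  0: $deee -> last char: e
  1: deee$ -> last char: $
  2: e$dee -> last char: e
  3: ee$de -> last char: e
  4: eee$d -> last char: d


BWT = e$eed


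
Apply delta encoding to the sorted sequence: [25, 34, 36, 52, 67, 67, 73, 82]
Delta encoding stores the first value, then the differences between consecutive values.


First value: 25
Deltas:
  34 - 25 = 9
  36 - 34 = 2
  52 - 36 = 16
  67 - 52 = 15
  67 - 67 = 0
  73 - 67 = 6
  82 - 73 = 9


Delta encoded: [25, 9, 2, 16, 15, 0, 6, 9]


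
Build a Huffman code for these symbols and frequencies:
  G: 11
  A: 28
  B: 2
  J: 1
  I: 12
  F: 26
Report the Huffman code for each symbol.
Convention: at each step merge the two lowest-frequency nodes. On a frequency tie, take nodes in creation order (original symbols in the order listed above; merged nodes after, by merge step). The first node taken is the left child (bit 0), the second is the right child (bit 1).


Huffman tree construction:
Step 1: Merge J(1) + B(2) = 3
Step 2: Merge (J+B)(3) + G(11) = 14
Step 3: Merge I(12) + ((J+B)+G)(14) = 26
Step 4: Merge F(26) + (I+((J+B)+G))(26) = 52
Step 5: Merge A(28) + (F+(I+((J+B)+G)))(52) = 80
Read each symbol's code off the tree from the root (left child = 0, right child = 1).

Codes:
  G: 1111 (length 4)
  A: 0 (length 1)
  B: 11101 (length 5)
  J: 11100 (length 5)
  I: 110 (length 3)
  F: 10 (length 2)
Average code length: 175/80 = 2.1875 bits/symbol


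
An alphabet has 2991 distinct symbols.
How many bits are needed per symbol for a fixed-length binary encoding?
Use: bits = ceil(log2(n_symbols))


log2(2991) = 11.5464
Bracket: 2^11 = 2048 < 2991 <= 2^12 = 4096
So ceil(log2(2991)) = 12

bits = ceil(log2(2991)) = ceil(11.5464) = 12 bits


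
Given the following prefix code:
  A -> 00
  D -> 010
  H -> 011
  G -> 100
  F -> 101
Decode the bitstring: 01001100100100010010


Decoding step by step:
Bits 010 -> D
Bits 011 -> H
Bits 00 -> A
Bits 100 -> G
Bits 100 -> G
Bits 010 -> D
Bits 010 -> D


Decoded message: DHAGGDD


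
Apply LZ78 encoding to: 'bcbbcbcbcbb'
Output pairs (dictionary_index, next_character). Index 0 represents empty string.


LZ78 encoding steps:
Dictionary: {0: ''}
Step 1: w='' (idx 0), next='b' -> output (0, 'b'), add 'b' as idx 1
Step 2: w='' (idx 0), next='c' -> output (0, 'c'), add 'c' as idx 2
Step 3: w='b' (idx 1), next='b' -> output (1, 'b'), add 'bb' as idx 3
Step 4: w='c' (idx 2), next='b' -> output (2, 'b'), add 'cb' as idx 4
Step 5: w='cb' (idx 4), next='c' -> output (4, 'c'), add 'cbc' as idx 5
Step 6: w='bb' (idx 3), end of input -> output (3, '')


Encoded: [(0, 'b'), (0, 'c'), (1, 'b'), (2, 'b'), (4, 'c'), (3, '')]


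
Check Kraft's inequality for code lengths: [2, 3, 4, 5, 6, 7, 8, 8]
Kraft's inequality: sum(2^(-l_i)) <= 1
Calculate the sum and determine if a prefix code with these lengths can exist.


Sum = 2^(-2) + 2^(-3) + 2^(-4) + 2^(-5) + 2^(-6) + 2^(-7) + 2^(-8) + 2^(-8)
    = 0.25 + 0.125 + 0.0625 + 0.03125 + 0.015625 + 0.0078125 + 0.00390625 + 0.00390625
    = 128/256 = 0.5
Since 0.5 <= 1, Kraft's inequality IS satisfied.
A prefix code with these lengths CAN exist.

Kraft sum = 0.5. Satisfied.


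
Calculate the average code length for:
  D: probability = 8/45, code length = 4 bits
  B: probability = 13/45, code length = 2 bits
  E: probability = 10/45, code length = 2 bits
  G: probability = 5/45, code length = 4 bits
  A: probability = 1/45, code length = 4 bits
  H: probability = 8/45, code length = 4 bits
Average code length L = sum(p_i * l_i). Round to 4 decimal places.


Weighted contributions p_i * l_i:
  D: (8/45) * 4 = 32/45
  B: (13/45) * 2 = 26/45
  E: (10/45) * 2 = 20/45
  G: (5/45) * 4 = 20/45
  A: (1/45) * 4 = 4/45
  H: (8/45) * 4 = 32/45
Sum = (32 + 26 + 20 + 20 + 4 + 32)/45 = 134/45

L = 134/45 = 2.9778 bits/symbol


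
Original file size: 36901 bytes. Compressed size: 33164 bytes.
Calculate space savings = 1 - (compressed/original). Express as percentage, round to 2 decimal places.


ratio = compressed/original = 33164/36901 = 0.898729
savings = 1 - ratio = 1 - 0.898729 = 0.101271
as a percentage: 0.101271 * 100 = 10.13%

Space savings = 1 - 33164/36901 = 10.13%


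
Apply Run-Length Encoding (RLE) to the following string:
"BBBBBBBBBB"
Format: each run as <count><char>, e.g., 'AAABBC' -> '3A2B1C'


Scanning runs left to right:
  i=0: run of 'B' x 10 -> '10B'

RLE = 10B


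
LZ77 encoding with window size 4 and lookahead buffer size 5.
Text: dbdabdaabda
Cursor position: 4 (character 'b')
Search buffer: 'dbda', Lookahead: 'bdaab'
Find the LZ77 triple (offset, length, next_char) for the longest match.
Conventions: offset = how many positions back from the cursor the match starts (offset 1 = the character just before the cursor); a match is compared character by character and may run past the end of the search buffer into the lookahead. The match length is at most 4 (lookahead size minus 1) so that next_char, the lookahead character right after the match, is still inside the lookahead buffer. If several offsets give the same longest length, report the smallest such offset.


Try each offset into the search buffer:
  offset=1 (pos 3, char 'a'): match length 0
  offset=2 (pos 2, char 'd'): match length 0
  offset=3 (pos 1, char 'b'): match length 3
  offset=4 (pos 0, char 'd'): match length 0
Longest match has length 3 at offset 3.
next_char = character at position 4 + 3 = 7 -> 'a'

Best match: offset=3, length=3 (matching 'bda' starting at position 1)
LZ77 triple: (3, 3, 'a')


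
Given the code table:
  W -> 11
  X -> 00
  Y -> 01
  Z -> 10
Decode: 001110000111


Decoding:
00 -> X
11 -> W
10 -> Z
00 -> X
01 -> Y
11 -> W


Result: XWZXYW


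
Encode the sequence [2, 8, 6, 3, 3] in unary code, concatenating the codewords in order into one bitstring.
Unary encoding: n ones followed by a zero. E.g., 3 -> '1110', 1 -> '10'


Encode each number as n ones followed by a terminating 0:
  2 -> 110 (3 bits)
  8 -> 111111110 (9 bits)
  6 -> 1111110 (7 bits)
  3 -> 1110 (4 bits)
  3 -> 1110 (4 bits)
Total length = 3 + 9 + 7 + 4 + 4 = 27 bits.

Unary([2, 8, 6, 3, 3]) = 110111111110111111011101110 (27 bits)


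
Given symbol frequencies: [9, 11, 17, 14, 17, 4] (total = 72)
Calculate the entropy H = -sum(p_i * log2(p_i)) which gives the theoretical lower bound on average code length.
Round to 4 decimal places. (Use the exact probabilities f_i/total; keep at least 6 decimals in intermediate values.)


Per-symbol terms -p_i * log2(p_i) with p_i = f_i/72:
  p = 9/72 = 0.125000: log2(p) = -3.000000, -p*log2(p) = 0.375000
  p = 11/72 = 0.152778: log2(p) = -2.710493, -p*log2(p) = 0.414103
  p = 17/72 = 0.236111: log2(p) = -2.082462, -p*log2(p) = 0.491692
  p = 14/72 = 0.194444: log2(p) = -2.362570, -p*log2(p) = 0.459389
  p = 17/72 = 0.236111: log2(p) = -2.082462, -p*log2(p) = 0.491692
  p = 4/72 = 0.055556: log2(p) = -4.169925, -p*log2(p) = 0.231663
H = 0.375000 + 0.414103 + 0.491692 + 0.459389 + 0.491692 + 0.231663 = 2.463539

H = 2.4635 bits/symbol


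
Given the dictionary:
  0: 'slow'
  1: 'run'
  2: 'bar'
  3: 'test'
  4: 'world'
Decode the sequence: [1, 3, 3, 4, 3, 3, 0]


Look up each index in the dictionary:
  1 -> 'run'
  3 -> 'test'
  3 -> 'test'
  4 -> 'world'
  3 -> 'test'
  3 -> 'test'
  0 -> 'slow'

Decoded: "run test test world test test slow"


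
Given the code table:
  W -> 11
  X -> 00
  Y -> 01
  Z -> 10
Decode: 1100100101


Decoding:
11 -> W
00 -> X
10 -> Z
01 -> Y
01 -> Y


Result: WXZYY


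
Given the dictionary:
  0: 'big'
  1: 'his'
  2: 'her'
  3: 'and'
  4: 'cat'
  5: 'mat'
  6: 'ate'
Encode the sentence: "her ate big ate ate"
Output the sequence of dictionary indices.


Look up each word in the dictionary:
  'her' -> 2
  'ate' -> 6
  'big' -> 0
  'ate' -> 6
  'ate' -> 6

Encoded: [2, 6, 0, 6, 6]
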